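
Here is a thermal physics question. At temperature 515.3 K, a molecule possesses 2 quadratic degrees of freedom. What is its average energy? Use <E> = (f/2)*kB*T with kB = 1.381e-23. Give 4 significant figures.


Step 1: f/2 = 2/2 = 1
Step 2: kB*T = 1.381e-23 * 515.3 = 7.116e-21
Step 3: <E> = 1 * 7.116e-21 = 7.116e-21 J

7.116e-21


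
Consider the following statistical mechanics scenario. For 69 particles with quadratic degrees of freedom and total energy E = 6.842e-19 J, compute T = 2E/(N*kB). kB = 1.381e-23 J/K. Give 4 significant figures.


Step 1: Numerator = 2*E = 2*6.842e-19 = 1.368e-18 J
Step 2: Denominator = N*kB = 69*1.381e-23 = 9.529e-22
Step 3: T = 1.368e-18 / 9.529e-22 = 1436 K

1436


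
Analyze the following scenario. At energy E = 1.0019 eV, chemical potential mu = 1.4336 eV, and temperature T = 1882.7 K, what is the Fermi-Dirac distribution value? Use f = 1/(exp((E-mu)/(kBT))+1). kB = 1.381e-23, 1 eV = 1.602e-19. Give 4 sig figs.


Step 1: (E - mu) = 1.0019 - 1.4336 = -0.4317 eV
Step 2: Convert: (E-mu)*eV = -6.916e-20 J
Step 3: x = (E-mu)*eV/(kB*T) = -2.66
Step 4: f = 1/(exp(-2.66)+1) = 0.9346

0.9346


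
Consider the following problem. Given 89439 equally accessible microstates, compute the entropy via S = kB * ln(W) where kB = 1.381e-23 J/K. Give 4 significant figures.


Step 1: ln(W) = ln(89439) = 11.4
Step 2: S = kB * ln(W) = 1.381e-23 * 11.4
Step 3: S = 1.575e-22 J/K

1.575e-22


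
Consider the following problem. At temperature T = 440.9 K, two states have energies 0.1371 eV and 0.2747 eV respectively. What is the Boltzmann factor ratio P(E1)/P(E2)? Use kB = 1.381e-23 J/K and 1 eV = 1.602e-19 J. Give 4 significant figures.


Step 1: Compute energy difference dE = E1 - E2 = 0.1371 - 0.2747 = -0.1376 eV
Step 2: Convert to Joules: dE_J = -0.1376 * 1.602e-19 = -2.204e-20 J
Step 3: Compute exponent = -dE_J / (kB * T) = -(-2.204e-20) / (1.381e-23 * 440.9) = 3.62
Step 4: P(E1)/P(E2) = exp(3.62) = 37.35

37.35


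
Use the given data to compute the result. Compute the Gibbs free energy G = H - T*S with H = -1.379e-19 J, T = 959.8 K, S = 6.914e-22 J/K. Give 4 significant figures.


Step 1: T*S = 959.8 * 6.914e-22 = 6.636e-19 J
Step 2: G = H - T*S = -1.379e-19 - 6.636e-19
Step 3: G = -8.015e-19 J

-8.015e-19


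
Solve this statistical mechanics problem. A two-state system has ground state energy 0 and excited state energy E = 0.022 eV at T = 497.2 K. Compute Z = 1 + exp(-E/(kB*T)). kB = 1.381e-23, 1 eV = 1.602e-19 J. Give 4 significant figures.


Step 1: Compute beta*E = E*eV/(kB*T) = 0.022*1.602e-19/(1.381e-23*497.2) = 0.5133
Step 2: exp(-beta*E) = exp(-0.5133) = 0.5985
Step 3: Z = 1 + 0.5985 = 1.599

1.599


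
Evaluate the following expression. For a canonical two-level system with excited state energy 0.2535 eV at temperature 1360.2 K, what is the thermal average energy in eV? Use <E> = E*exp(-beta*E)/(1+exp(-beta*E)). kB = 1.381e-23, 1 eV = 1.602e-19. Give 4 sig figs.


Step 1: beta*E = 0.2535*1.602e-19/(1.381e-23*1360.2) = 2.162
Step 2: exp(-beta*E) = 0.1151
Step 3: <E> = 0.2535*0.1151/(1+0.1151) = 0.02617 eV

0.02617


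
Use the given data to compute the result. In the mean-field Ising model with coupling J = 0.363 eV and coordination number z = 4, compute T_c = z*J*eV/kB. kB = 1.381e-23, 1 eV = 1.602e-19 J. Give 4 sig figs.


Step 1: z*J = 4*0.363 = 1.452 eV
Step 2: Convert to Joules: 1.452*1.602e-19 = 2.326e-19 J
Step 3: T_c = 2.326e-19 / 1.381e-23 = 1.684e+04 K

1.684e+04


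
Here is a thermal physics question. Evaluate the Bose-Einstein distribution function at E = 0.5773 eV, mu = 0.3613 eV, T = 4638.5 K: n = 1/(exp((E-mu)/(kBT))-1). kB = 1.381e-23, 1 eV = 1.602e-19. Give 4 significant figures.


Step 1: (E - mu) = 0.216 eV
Step 2: x = (E-mu)*eV/(kB*T) = 0.216*1.602e-19/(1.381e-23*4638.5) = 0.5402
Step 3: exp(x) = 1.716
Step 4: n = 1/(exp(x)-1) = 1.396

1.396


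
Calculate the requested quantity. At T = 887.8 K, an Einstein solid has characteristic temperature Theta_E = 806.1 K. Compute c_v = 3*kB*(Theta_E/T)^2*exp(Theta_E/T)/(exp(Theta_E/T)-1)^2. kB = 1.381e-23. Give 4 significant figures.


Step 1: x = Theta_E/T = 806.1/887.8 = 0.908
Step 2: x^2 = 0.8244
Step 3: exp(x) = 2.479
Step 4: c_v = 3*1.381e-23*0.8244*2.479/(2.479-1)^2 = 3.87e-23

3.87e-23


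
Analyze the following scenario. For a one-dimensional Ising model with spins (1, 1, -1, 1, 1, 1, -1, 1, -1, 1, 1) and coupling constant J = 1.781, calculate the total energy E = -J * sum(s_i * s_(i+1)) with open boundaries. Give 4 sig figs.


Step 1: Nearest-neighbor products: 1, -1, -1, 1, 1, -1, -1, -1, -1, 1
Step 2: Sum of products = -2
Step 3: E = -1.781 * -2 = 3.562

3.562


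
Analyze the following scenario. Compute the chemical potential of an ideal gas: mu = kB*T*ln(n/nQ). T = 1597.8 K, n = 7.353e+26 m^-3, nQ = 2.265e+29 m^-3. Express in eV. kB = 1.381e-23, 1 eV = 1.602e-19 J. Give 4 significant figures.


Step 1: n/nQ = 7.353e+26/2.265e+29 = 0.003246
Step 2: ln(n/nQ) = -5.73
Step 3: mu = kB*T*ln(n/nQ) = 2.207e-20*-5.73 = -1.264e-19 J
Step 4: Convert to eV: -1.264e-19/1.602e-19 = -0.7893 eV

-0.7893


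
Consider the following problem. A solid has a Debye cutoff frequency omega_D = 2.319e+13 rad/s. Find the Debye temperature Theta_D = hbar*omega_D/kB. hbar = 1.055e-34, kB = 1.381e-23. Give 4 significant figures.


Step 1: hbar*omega_D = 1.055e-34 * 2.319e+13 = 2.447e-21 J
Step 2: Theta_D = 2.447e-21 / 1.381e-23
Step 3: Theta_D = 177.2 K

177.2


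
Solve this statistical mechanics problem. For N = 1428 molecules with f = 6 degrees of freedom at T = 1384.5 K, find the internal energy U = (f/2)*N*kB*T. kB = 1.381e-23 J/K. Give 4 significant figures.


Step 1: f/2 = 6/2 = 3.0
Step 2: N*kB*T = 1428*1.381e-23*1384.5 = 2.73e-17
Step 3: U = 3.0 * 2.73e-17 = 8.191e-17 J

8.191e-17


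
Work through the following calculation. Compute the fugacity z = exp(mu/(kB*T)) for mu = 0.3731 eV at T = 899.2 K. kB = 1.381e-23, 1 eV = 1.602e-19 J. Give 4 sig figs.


Step 1: Convert mu to Joules: 0.3731*1.602e-19 = 5.977e-20 J
Step 2: kB*T = 1.381e-23*899.2 = 1.242e-20 J
Step 3: mu/(kB*T) = 4.813
Step 4: z = exp(4.813) = 123.1

123.1


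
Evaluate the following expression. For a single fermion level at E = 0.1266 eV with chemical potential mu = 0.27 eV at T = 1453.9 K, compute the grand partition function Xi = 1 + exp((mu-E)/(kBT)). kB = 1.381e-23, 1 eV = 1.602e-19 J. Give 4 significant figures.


Step 1: (mu - E) = 0.27 - 0.1266 = 0.1434 eV
Step 2: x = (mu-E)*eV/(kB*T) = 0.1434*1.602e-19/(1.381e-23*1453.9) = 1.144
Step 3: exp(x) = 3.14
Step 4: Xi = 1 + 3.14 = 4.14

4.14


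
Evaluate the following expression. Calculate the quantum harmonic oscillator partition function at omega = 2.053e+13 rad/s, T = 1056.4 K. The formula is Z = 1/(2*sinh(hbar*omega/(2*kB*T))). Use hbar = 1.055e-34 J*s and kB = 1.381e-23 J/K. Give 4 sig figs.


Step 1: Compute x = hbar*omega/(kB*T) = 1.055e-34*2.053e+13/(1.381e-23*1056.4) = 0.1485
Step 2: x/2 = 0.07423
Step 3: sinh(x/2) = 0.0743
Step 4: Z = 1/(2*0.0743) = 6.729

6.729


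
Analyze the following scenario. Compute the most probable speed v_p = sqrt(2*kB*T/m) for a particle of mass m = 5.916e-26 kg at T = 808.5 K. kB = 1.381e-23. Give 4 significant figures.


Step 1: Numerator = 2*kB*T = 2*1.381e-23*808.5 = 2.233e-20
Step 2: Ratio = 2.233e-20 / 5.916e-26 = 3.775e+05
Step 3: v_p = sqrt(3.775e+05) = 614.4 m/s

614.4


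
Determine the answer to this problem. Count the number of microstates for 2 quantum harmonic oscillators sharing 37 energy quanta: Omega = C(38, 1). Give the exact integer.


Step 1: Use binomial coefficient C(38, 1)
Step 2: Numerator = 38! / 37!
Step 3: Denominator = 1!
Step 4: Omega = 38

38


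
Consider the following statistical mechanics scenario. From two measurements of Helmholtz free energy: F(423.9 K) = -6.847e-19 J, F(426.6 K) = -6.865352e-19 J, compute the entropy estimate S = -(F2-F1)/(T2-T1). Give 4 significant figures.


Step 1: dF = F2 - F1 = -6.865352e-19 - (-6.847e-19) = -1.8352e-21 J
Step 2: dT = T2 - T1 = 426.6 - 423.9 = 2.7 K
Step 3: S = -dF/dT = -(-1.8352e-21)/2.7 = 6.797e-22 J/K

6.797e-22


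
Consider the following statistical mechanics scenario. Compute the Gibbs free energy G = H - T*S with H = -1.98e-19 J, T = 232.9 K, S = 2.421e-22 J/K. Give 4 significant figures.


Step 1: T*S = 232.9 * 2.421e-22 = 5.639e-20 J
Step 2: G = H - T*S = -1.98e-19 - 5.639e-20
Step 3: G = -2.544e-19 J

-2.544e-19


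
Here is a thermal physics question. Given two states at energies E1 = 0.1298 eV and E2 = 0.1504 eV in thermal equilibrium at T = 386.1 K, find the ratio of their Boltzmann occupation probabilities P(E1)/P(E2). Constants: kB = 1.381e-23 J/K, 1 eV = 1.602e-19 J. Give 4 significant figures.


Step 1: Compute energy difference dE = E1 - E2 = 0.1298 - 0.1504 = -0.0206 eV
Step 2: Convert to Joules: dE_J = -0.0206 * 1.602e-19 = -3.3e-21 J
Step 3: Compute exponent = -dE_J / (kB * T) = -(-3.3e-21) / (1.381e-23 * 386.1) = 0.6189
Step 4: P(E1)/P(E2) = exp(0.6189) = 1.857

1.857


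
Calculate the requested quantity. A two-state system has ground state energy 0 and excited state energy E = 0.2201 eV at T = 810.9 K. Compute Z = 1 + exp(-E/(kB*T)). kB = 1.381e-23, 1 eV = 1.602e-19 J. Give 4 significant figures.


Step 1: Compute beta*E = E*eV/(kB*T) = 0.2201*1.602e-19/(1.381e-23*810.9) = 3.149
Step 2: exp(-beta*E) = exp(-3.149) = 0.04291
Step 3: Z = 1 + 0.04291 = 1.043

1.043


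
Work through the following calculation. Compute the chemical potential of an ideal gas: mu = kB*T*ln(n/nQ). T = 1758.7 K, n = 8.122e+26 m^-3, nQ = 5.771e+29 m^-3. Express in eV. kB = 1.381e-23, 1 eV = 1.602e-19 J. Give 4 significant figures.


Step 1: n/nQ = 8.122e+26/5.771e+29 = 0.001407
Step 2: ln(n/nQ) = -6.566
Step 3: mu = kB*T*ln(n/nQ) = 2.429e-20*-6.566 = -1.595e-19 J
Step 4: Convert to eV: -1.595e-19/1.602e-19 = -0.9955 eV

-0.9955


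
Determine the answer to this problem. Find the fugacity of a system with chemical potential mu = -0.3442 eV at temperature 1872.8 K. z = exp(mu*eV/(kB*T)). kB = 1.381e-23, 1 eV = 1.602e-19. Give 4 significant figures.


Step 1: Convert mu to Joules: -0.3442*1.602e-19 = -5.514e-20 J
Step 2: kB*T = 1.381e-23*1872.8 = 2.586e-20 J
Step 3: mu/(kB*T) = -2.132
Step 4: z = exp(-2.132) = 0.1186

0.1186


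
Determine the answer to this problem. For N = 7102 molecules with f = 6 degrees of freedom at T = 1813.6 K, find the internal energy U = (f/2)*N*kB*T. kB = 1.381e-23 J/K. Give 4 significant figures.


Step 1: f/2 = 6/2 = 3.0
Step 2: N*kB*T = 7102*1.381e-23*1813.6 = 1.779e-16
Step 3: U = 3.0 * 1.779e-16 = 5.336e-16 J

5.336e-16


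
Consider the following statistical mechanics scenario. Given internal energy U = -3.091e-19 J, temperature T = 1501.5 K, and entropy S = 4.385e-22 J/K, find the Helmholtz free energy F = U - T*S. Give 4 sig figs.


Step 1: T*S = 1501.5 * 4.385e-22 = 6.584e-19 J
Step 2: F = U - T*S = -3.091e-19 - 6.584e-19
Step 3: F = -9.675e-19 J

-9.675e-19


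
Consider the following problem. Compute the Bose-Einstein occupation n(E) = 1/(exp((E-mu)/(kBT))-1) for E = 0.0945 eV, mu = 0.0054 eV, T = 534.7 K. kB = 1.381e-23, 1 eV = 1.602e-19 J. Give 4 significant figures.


Step 1: (E - mu) = 0.0891 eV
Step 2: x = (E-mu)*eV/(kB*T) = 0.0891*1.602e-19/(1.381e-23*534.7) = 1.933
Step 3: exp(x) = 6.91
Step 4: n = 1/(exp(x)-1) = 0.1692

0.1692


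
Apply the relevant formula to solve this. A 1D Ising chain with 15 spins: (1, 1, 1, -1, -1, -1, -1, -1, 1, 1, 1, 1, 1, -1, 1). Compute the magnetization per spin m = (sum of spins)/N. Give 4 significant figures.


Step 1: Count up spins (+1): 9, down spins (-1): 6
Step 2: Total magnetization M = 9 - 6 = 3
Step 3: m = M/N = 3/15 = 0.2

0.2


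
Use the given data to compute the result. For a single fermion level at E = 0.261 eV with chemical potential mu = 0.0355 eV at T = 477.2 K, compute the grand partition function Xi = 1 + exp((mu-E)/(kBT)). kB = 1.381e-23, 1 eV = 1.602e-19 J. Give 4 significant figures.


Step 1: (mu - E) = 0.0355 - 0.261 = -0.2255 eV
Step 2: x = (mu-E)*eV/(kB*T) = -0.2255*1.602e-19/(1.381e-23*477.2) = -5.482
Step 3: exp(x) = 0.004162
Step 4: Xi = 1 + 0.004162 = 1.004

1.004


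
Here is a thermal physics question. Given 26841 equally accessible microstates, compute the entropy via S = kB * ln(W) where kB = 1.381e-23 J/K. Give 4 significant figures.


Step 1: ln(W) = ln(26841) = 10.2
Step 2: S = kB * ln(W) = 1.381e-23 * 10.2
Step 3: S = 1.408e-22 J/K

1.408e-22


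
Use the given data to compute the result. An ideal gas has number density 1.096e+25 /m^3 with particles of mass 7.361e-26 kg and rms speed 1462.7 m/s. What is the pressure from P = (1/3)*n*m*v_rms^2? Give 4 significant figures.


Step 1: v_rms^2 = 1462.7^2 = 2.139e+06
Step 2: n*m = 1.096e+25*7.361e-26 = 0.8068
Step 3: P = (1/3)*0.8068*2.139e+06 = 5.754e+05 Pa

5.754e+05


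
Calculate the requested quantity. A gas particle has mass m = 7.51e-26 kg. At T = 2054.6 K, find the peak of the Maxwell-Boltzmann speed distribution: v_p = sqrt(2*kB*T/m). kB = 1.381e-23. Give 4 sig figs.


Step 1: Numerator = 2*kB*T = 2*1.381e-23*2054.6 = 5.675e-20
Step 2: Ratio = 5.675e-20 / 7.51e-26 = 7.556e+05
Step 3: v_p = sqrt(7.556e+05) = 869.3 m/s

869.3


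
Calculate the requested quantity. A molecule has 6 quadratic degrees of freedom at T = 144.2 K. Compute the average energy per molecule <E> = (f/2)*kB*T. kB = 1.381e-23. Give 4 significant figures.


Step 1: f/2 = 6/2 = 3
Step 2: kB*T = 1.381e-23 * 144.2 = 1.991e-21
Step 3: <E> = 3 * 1.991e-21 = 5.974e-21 J

5.974e-21


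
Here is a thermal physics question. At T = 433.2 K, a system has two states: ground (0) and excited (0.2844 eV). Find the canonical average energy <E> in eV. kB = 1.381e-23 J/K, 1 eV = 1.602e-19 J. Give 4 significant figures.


Step 1: beta*E = 0.2844*1.602e-19/(1.381e-23*433.2) = 7.616
Step 2: exp(-beta*E) = 0.0004927
Step 3: <E> = 0.2844*0.0004927/(1+0.0004927) = 0.00014 eV

0.00014


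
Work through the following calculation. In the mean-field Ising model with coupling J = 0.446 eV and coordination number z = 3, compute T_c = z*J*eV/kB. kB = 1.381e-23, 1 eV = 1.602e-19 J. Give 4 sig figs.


Step 1: z*J = 3*0.446 = 1.338 eV
Step 2: Convert to Joules: 1.338*1.602e-19 = 2.143e-19 J
Step 3: T_c = 2.143e-19 / 1.381e-23 = 1.552e+04 K

1.552e+04


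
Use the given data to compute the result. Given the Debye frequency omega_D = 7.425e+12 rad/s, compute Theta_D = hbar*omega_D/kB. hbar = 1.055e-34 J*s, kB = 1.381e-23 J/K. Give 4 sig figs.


Step 1: hbar*omega_D = 1.055e-34 * 7.425e+12 = 7.833e-22 J
Step 2: Theta_D = 7.833e-22 / 1.381e-23
Step 3: Theta_D = 56.72 K

56.72


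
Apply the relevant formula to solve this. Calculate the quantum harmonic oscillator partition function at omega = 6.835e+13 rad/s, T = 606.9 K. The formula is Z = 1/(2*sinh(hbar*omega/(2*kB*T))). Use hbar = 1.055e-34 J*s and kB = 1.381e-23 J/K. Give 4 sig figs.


Step 1: Compute x = hbar*omega/(kB*T) = 1.055e-34*6.835e+13/(1.381e-23*606.9) = 0.8604
Step 2: x/2 = 0.4302
Step 3: sinh(x/2) = 0.4436
Step 4: Z = 1/(2*0.4436) = 1.127

1.127


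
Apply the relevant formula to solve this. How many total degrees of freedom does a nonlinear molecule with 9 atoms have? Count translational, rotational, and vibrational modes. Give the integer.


Step 1: Translational DOF = 3
Step 2: Rotational DOF (nonlinear) = 3
Step 3: Vibrational DOF = 3*9 - 6 = 21
Step 4: Total = 3 + 3 + 21 = 27

27


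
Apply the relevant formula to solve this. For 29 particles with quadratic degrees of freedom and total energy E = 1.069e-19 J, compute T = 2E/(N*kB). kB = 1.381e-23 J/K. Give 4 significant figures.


Step 1: Numerator = 2*E = 2*1.069e-19 = 2.138e-19 J
Step 2: Denominator = N*kB = 29*1.381e-23 = 4.005e-22
Step 3: T = 2.138e-19 / 4.005e-22 = 533.8 K

533.8


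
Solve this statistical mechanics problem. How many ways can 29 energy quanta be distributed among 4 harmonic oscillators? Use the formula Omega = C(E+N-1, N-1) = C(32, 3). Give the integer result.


Step 1: Use binomial coefficient C(32, 3)
Step 2: Numerator = 32! / 29!
Step 3: Denominator = 3!
Step 4: Omega = 4960

4960


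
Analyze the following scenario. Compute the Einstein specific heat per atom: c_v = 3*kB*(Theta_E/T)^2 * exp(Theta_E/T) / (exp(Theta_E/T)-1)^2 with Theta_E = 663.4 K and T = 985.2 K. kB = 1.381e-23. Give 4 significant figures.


Step 1: x = Theta_E/T = 663.4/985.2 = 0.6734
Step 2: x^2 = 0.4534
Step 3: exp(x) = 1.961
Step 4: c_v = 3*1.381e-23*0.4534*1.961/(1.961-1)^2 = 3.99e-23

3.99e-23


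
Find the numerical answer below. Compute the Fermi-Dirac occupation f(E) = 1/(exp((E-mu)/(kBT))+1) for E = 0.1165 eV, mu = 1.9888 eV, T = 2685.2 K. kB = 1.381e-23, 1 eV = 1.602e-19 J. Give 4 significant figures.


Step 1: (E - mu) = 0.1165 - 1.9888 = -1.872 eV
Step 2: Convert: (E-mu)*eV = -2.999e-19 J
Step 3: x = (E-mu)*eV/(kB*T) = -8.088
Step 4: f = 1/(exp(-8.088)+1) = 0.9997

0.9997


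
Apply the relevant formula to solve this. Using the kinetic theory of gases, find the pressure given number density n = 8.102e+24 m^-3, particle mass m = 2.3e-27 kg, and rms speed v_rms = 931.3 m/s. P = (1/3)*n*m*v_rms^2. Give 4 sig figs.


Step 1: v_rms^2 = 931.3^2 = 8.673e+05
Step 2: n*m = 8.102e+24*2.3e-27 = 0.01863
Step 3: P = (1/3)*0.01863*8.673e+05 = 5387 Pa

5387


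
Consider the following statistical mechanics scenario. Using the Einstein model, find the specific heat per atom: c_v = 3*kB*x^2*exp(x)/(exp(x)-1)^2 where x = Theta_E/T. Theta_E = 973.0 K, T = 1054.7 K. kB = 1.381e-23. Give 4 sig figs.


Step 1: x = Theta_E/T = 973.0/1054.7 = 0.9225
Step 2: x^2 = 0.8511
Step 3: exp(x) = 2.516
Step 4: c_v = 3*1.381e-23*0.8511*2.516/(2.516-1)^2 = 3.861e-23

3.861e-23


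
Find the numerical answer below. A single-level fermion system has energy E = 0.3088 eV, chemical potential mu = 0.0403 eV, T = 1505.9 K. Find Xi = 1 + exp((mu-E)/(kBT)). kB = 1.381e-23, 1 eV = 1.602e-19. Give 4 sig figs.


Step 1: (mu - E) = 0.0403 - 0.3088 = -0.2685 eV
Step 2: x = (mu-E)*eV/(kB*T) = -0.2685*1.602e-19/(1.381e-23*1505.9) = -2.068
Step 3: exp(x) = 0.1264
Step 4: Xi = 1 + 0.1264 = 1.126

1.126


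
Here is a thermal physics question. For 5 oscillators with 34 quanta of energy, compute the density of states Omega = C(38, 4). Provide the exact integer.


Step 1: Use binomial coefficient C(38, 4)
Step 2: Numerator = 38! / 34!
Step 3: Denominator = 4!
Step 4: Omega = 73815

73815


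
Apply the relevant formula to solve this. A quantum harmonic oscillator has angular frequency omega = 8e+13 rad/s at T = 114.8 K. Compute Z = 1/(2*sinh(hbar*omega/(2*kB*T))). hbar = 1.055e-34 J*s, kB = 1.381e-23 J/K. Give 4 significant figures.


Step 1: Compute x = hbar*omega/(kB*T) = 1.055e-34*8e+13/(1.381e-23*114.8) = 5.324
Step 2: x/2 = 2.662
Step 3: sinh(x/2) = 7.126
Step 4: Z = 1/(2*7.126) = 0.07016

0.07016


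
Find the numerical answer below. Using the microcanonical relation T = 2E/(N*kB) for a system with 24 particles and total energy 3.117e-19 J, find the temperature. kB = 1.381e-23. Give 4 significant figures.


Step 1: Numerator = 2*E = 2*3.117e-19 = 6.234e-19 J
Step 2: Denominator = N*kB = 24*1.381e-23 = 3.314e-22
Step 3: T = 6.234e-19 / 3.314e-22 = 1881 K

1881


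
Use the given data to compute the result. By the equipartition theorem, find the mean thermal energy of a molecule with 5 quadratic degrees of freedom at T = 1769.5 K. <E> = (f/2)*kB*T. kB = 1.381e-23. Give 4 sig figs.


Step 1: f/2 = 5/2 = 2.5
Step 2: kB*T = 1.381e-23 * 1769.5 = 2.444e-20
Step 3: <E> = 2.5 * 2.444e-20 = 6.109e-20 J

6.109e-20


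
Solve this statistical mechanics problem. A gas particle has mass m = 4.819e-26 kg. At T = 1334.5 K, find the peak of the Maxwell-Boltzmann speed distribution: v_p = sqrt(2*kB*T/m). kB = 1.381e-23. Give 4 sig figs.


Step 1: Numerator = 2*kB*T = 2*1.381e-23*1334.5 = 3.686e-20
Step 2: Ratio = 3.686e-20 / 4.819e-26 = 7.649e+05
Step 3: v_p = sqrt(7.649e+05) = 874.6 m/s

874.6


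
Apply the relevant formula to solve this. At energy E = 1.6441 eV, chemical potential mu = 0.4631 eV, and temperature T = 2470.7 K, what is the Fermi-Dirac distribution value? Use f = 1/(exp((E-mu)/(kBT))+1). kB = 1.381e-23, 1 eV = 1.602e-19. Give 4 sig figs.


Step 1: (E - mu) = 1.6441 - 0.4631 = 1.181 eV
Step 2: Convert: (E-mu)*eV = 1.892e-19 J
Step 3: x = (E-mu)*eV/(kB*T) = 5.545
Step 4: f = 1/(exp(5.545)+1) = 0.003892

0.003892


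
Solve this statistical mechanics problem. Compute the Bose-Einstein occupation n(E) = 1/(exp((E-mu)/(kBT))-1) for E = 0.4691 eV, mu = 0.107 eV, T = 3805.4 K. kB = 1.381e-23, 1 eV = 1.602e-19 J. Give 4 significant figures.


Step 1: (E - mu) = 0.3621 eV
Step 2: x = (E-mu)*eV/(kB*T) = 0.3621*1.602e-19/(1.381e-23*3805.4) = 1.104
Step 3: exp(x) = 3.016
Step 4: n = 1/(exp(x)-1) = 0.4961

0.4961


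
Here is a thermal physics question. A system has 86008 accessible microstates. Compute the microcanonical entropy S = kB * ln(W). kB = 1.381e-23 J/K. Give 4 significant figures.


Step 1: ln(W) = ln(86008) = 11.36
Step 2: S = kB * ln(W) = 1.381e-23 * 11.36
Step 3: S = 1.569e-22 J/K

1.569e-22


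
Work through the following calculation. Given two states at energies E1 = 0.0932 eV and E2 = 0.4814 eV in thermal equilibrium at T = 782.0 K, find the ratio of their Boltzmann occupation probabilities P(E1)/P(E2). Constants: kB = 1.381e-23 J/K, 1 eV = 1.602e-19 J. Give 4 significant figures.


Step 1: Compute energy difference dE = E1 - E2 = 0.0932 - 0.4814 = -0.3882 eV
Step 2: Convert to Joules: dE_J = -0.3882 * 1.602e-19 = -6.219e-20 J
Step 3: Compute exponent = -dE_J / (kB * T) = -(-6.219e-20) / (1.381e-23 * 782.0) = 5.759
Step 4: P(E1)/P(E2) = exp(5.759) = 316.9

316.9


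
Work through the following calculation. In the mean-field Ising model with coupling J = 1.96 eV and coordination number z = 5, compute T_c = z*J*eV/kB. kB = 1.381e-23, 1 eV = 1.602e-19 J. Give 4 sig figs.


Step 1: z*J = 5*1.96 = 9.8 eV
Step 2: Convert to Joules: 9.8*1.602e-19 = 1.57e-18 J
Step 3: T_c = 1.57e-18 / 1.381e-23 = 1.137e+05 K

1.137e+05


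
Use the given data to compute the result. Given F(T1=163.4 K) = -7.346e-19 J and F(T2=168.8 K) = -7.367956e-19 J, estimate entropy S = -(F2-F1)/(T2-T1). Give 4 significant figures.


Step 1: dF = F2 - F1 = -7.367956e-19 - (-7.346e-19) = -2.1956e-21 J
Step 2: dT = T2 - T1 = 168.8 - 163.4 = 5.4 K
Step 3: S = -dF/dT = -(-2.1956e-21)/5.4 = 4.066e-22 J/K

4.066e-22


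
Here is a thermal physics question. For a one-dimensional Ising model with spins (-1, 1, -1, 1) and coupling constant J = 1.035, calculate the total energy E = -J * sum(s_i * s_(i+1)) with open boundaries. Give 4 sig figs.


Step 1: Nearest-neighbor products: -1, -1, -1
Step 2: Sum of products = -3
Step 3: E = -1.035 * -3 = 3.105

3.105


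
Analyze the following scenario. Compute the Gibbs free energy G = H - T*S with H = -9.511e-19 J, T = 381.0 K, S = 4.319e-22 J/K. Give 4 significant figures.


Step 1: T*S = 381.0 * 4.319e-22 = 1.646e-19 J
Step 2: G = H - T*S = -9.511e-19 - 1.646e-19
Step 3: G = -1.116e-18 J

-1.116e-18


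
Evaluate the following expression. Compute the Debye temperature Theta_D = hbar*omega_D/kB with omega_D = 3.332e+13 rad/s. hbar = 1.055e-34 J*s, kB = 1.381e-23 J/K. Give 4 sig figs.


Step 1: hbar*omega_D = 1.055e-34 * 3.332e+13 = 3.515e-21 J
Step 2: Theta_D = 3.515e-21 / 1.381e-23
Step 3: Theta_D = 254.5 K

254.5


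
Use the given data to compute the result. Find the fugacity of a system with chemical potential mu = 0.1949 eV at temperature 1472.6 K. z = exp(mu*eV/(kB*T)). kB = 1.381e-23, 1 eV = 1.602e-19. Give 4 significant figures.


Step 1: Convert mu to Joules: 0.1949*1.602e-19 = 3.122e-20 J
Step 2: kB*T = 1.381e-23*1472.6 = 2.034e-20 J
Step 3: mu/(kB*T) = 1.535
Step 4: z = exp(1.535) = 4.643

4.643


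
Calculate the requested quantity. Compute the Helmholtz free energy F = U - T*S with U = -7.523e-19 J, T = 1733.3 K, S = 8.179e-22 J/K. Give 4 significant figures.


Step 1: T*S = 1733.3 * 8.179e-22 = 1.418e-18 J
Step 2: F = U - T*S = -7.523e-19 - 1.418e-18
Step 3: F = -2.17e-18 J

-2.17e-18


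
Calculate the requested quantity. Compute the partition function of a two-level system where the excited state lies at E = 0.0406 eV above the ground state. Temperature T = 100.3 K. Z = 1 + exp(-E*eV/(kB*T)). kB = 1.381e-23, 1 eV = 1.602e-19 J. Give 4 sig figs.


Step 1: Compute beta*E = E*eV/(kB*T) = 0.0406*1.602e-19/(1.381e-23*100.3) = 4.696
Step 2: exp(-beta*E) = exp(-4.696) = 0.009135
Step 3: Z = 1 + 0.009135 = 1.009

1.009


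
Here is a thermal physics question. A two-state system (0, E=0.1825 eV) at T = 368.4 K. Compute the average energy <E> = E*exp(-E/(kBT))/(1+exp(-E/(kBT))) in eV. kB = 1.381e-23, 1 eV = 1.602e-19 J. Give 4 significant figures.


Step 1: beta*E = 0.1825*1.602e-19/(1.381e-23*368.4) = 5.747
Step 2: exp(-beta*E) = 0.003194
Step 3: <E> = 0.1825*0.003194/(1+0.003194) = 0.000581 eV

0.000581


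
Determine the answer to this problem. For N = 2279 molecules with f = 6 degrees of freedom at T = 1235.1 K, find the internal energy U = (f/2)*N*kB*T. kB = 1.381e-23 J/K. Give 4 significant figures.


Step 1: f/2 = 6/2 = 3.0
Step 2: N*kB*T = 2279*1.381e-23*1235.1 = 3.887e-17
Step 3: U = 3.0 * 3.887e-17 = 1.166e-16 J

1.166e-16


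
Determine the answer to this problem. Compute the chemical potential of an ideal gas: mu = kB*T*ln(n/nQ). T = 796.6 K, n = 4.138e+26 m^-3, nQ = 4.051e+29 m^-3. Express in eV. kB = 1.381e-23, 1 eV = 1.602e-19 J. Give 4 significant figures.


Step 1: n/nQ = 4.138e+26/4.051e+29 = 0.001021
Step 2: ln(n/nQ) = -6.887
Step 3: mu = kB*T*ln(n/nQ) = 1.1e-20*-6.887 = -7.576e-20 J
Step 4: Convert to eV: -7.576e-20/1.602e-19 = -0.4729 eV

-0.4729


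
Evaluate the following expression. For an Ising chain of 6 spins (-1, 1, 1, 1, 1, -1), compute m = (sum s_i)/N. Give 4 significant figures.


Step 1: Count up spins (+1): 4, down spins (-1): 2
Step 2: Total magnetization M = 4 - 2 = 2
Step 3: m = M/N = 2/6 = 0.3333

0.3333


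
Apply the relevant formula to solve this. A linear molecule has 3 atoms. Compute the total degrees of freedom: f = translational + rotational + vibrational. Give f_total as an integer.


Step 1: Translational DOF = 3
Step 2: Rotational DOF (linear) = 2
Step 3: Vibrational DOF = 3*3 - 5 = 4
Step 4: Total = 3 + 2 + 4 = 9

9


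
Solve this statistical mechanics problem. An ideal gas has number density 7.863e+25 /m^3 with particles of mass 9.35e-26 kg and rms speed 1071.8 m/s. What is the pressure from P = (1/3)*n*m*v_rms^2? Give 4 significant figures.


Step 1: v_rms^2 = 1071.8^2 = 1.149e+06
Step 2: n*m = 7.863e+25*9.35e-26 = 7.352
Step 3: P = (1/3)*7.352*1.149e+06 = 2.815e+06 Pa

2.815e+06


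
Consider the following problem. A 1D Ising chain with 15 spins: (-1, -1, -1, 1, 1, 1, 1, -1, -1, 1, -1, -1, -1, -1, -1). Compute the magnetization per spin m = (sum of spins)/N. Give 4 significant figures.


Step 1: Count up spins (+1): 5, down spins (-1): 10
Step 2: Total magnetization M = 5 - 10 = -5
Step 3: m = M/N = -5/15 = -0.3333

-0.3333


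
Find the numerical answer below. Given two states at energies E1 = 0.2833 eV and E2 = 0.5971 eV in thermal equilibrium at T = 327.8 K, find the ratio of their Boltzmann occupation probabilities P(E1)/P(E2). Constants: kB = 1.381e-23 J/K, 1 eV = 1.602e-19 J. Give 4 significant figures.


Step 1: Compute energy difference dE = E1 - E2 = 0.2833 - 0.5971 = -0.3138 eV
Step 2: Convert to Joules: dE_J = -0.3138 * 1.602e-19 = -5.027e-20 J
Step 3: Compute exponent = -dE_J / (kB * T) = -(-5.027e-20) / (1.381e-23 * 327.8) = 11.1
Step 4: P(E1)/P(E2) = exp(11.1) = 6.649e+04

6.649e+04


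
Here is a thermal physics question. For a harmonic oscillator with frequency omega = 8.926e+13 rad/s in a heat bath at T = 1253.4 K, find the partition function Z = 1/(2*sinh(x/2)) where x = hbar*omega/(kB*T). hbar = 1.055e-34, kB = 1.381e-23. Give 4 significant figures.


Step 1: Compute x = hbar*omega/(kB*T) = 1.055e-34*8.926e+13/(1.381e-23*1253.4) = 0.544
Step 2: x/2 = 0.272
Step 3: sinh(x/2) = 0.2754
Step 4: Z = 1/(2*0.2754) = 1.816

1.816


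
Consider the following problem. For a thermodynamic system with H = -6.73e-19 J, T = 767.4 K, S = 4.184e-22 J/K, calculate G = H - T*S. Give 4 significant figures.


Step 1: T*S = 767.4 * 4.184e-22 = 3.211e-19 J
Step 2: G = H - T*S = -6.73e-19 - 3.211e-19
Step 3: G = -9.941e-19 J

-9.941e-19


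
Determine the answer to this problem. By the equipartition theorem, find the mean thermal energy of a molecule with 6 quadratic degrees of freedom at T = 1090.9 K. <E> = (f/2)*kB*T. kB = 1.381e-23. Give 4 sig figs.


Step 1: f/2 = 6/2 = 3
Step 2: kB*T = 1.381e-23 * 1090.9 = 1.507e-20
Step 3: <E> = 3 * 1.507e-20 = 4.52e-20 J

4.52e-20


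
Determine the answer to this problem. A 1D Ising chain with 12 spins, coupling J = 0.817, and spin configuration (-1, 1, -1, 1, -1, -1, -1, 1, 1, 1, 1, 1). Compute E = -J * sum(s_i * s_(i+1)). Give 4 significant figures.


Step 1: Nearest-neighbor products: -1, -1, -1, -1, 1, 1, -1, 1, 1, 1, 1
Step 2: Sum of products = 1
Step 3: E = -0.817 * 1 = -0.817

-0.817


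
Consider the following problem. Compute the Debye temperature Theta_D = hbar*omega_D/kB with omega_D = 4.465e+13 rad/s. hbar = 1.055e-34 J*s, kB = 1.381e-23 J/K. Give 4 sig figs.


Step 1: hbar*omega_D = 1.055e-34 * 4.465e+13 = 4.711e-21 J
Step 2: Theta_D = 4.711e-21 / 1.381e-23
Step 3: Theta_D = 341.1 K

341.1


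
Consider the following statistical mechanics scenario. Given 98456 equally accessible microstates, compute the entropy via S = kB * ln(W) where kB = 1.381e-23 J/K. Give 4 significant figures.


Step 1: ln(W) = ln(98456) = 11.5
Step 2: S = kB * ln(W) = 1.381e-23 * 11.5
Step 3: S = 1.588e-22 J/K

1.588e-22


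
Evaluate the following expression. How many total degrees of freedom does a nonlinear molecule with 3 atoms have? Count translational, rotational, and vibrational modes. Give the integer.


Step 1: Translational DOF = 3
Step 2: Rotational DOF (nonlinear) = 3
Step 3: Vibrational DOF = 3*3 - 6 = 3
Step 4: Total = 3 + 3 + 3 = 9

9


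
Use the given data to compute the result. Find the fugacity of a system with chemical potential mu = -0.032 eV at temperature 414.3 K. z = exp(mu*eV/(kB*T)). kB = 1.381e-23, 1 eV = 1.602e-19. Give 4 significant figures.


Step 1: Convert mu to Joules: -0.032*1.602e-19 = -5.126e-21 J
Step 2: kB*T = 1.381e-23*414.3 = 5.721e-21 J
Step 3: mu/(kB*T) = -0.896
Step 4: z = exp(-0.896) = 0.4082

0.4082


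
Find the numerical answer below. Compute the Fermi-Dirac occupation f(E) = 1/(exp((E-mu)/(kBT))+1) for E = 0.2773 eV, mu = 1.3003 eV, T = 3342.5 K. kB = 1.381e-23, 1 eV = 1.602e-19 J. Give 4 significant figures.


Step 1: (E - mu) = 0.2773 - 1.3003 = -1.023 eV
Step 2: Convert: (E-mu)*eV = -1.639e-19 J
Step 3: x = (E-mu)*eV/(kB*T) = -3.55
Step 4: f = 1/(exp(-3.55)+1) = 0.9721

0.9721


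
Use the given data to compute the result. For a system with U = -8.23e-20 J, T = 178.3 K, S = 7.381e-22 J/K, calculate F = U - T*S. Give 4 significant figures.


Step 1: T*S = 178.3 * 7.381e-22 = 1.316e-19 J
Step 2: F = U - T*S = -8.23e-20 - 1.316e-19
Step 3: F = -2.139e-19 J

-2.139e-19


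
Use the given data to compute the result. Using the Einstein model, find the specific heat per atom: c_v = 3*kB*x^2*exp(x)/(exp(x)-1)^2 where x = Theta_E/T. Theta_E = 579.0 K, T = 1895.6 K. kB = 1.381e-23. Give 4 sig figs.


Step 1: x = Theta_E/T = 579.0/1895.6 = 0.3054
Step 2: x^2 = 0.0933
Step 3: exp(x) = 1.357
Step 4: c_v = 3*1.381e-23*0.0933*1.357/(1.357-1)^2 = 4.111e-23

4.111e-23


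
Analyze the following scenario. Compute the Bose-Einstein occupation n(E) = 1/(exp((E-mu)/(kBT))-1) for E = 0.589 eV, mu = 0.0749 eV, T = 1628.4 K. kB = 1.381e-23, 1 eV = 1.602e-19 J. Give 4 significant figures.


Step 1: (E - mu) = 0.5141 eV
Step 2: x = (E-mu)*eV/(kB*T) = 0.5141*1.602e-19/(1.381e-23*1628.4) = 3.662
Step 3: exp(x) = 38.95
Step 4: n = 1/(exp(x)-1) = 0.02635

0.02635


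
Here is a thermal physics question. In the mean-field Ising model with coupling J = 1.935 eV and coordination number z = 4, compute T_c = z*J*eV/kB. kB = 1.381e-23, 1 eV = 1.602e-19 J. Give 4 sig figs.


Step 1: z*J = 4*1.935 = 7.74 eV
Step 2: Convert to Joules: 7.74*1.602e-19 = 1.24e-18 J
Step 3: T_c = 1.24e-18 / 1.381e-23 = 8.979e+04 K

8.979e+04


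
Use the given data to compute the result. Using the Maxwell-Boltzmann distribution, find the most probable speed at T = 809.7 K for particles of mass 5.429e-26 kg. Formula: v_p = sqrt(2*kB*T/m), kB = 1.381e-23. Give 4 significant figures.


Step 1: Numerator = 2*kB*T = 2*1.381e-23*809.7 = 2.236e-20
Step 2: Ratio = 2.236e-20 / 5.429e-26 = 4.119e+05
Step 3: v_p = sqrt(4.119e+05) = 641.8 m/s

641.8


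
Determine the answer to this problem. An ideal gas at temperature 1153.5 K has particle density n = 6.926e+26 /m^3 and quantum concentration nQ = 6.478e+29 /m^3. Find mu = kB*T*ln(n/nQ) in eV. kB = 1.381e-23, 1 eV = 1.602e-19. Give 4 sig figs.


Step 1: n/nQ = 6.926e+26/6.478e+29 = 0.001069
Step 2: ln(n/nQ) = -6.841
Step 3: mu = kB*T*ln(n/nQ) = 1.593e-20*-6.841 = -1.09e-19 J
Step 4: Convert to eV: -1.09e-19/1.602e-19 = -0.6802 eV

-0.6802


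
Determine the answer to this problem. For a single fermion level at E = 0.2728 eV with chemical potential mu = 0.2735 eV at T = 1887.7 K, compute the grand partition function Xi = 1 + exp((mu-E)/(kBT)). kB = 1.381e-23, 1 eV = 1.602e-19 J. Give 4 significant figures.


Step 1: (mu - E) = 0.2735 - 0.2728 = 0.0007 eV
Step 2: x = (mu-E)*eV/(kB*T) = 0.0007*1.602e-19/(1.381e-23*1887.7) = 0.004302
Step 3: exp(x) = 1.004
Step 4: Xi = 1 + 1.004 = 2.004

2.004


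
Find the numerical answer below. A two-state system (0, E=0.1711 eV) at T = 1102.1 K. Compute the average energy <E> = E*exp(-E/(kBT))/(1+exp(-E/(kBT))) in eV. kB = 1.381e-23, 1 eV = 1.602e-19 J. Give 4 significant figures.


Step 1: beta*E = 0.1711*1.602e-19/(1.381e-23*1102.1) = 1.801
Step 2: exp(-beta*E) = 0.1651
Step 3: <E> = 0.1711*0.1651/(1+0.1651) = 0.02425 eV

0.02425


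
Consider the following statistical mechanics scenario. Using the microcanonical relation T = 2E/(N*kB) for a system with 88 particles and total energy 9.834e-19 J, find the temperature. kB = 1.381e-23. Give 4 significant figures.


Step 1: Numerator = 2*E = 2*9.834e-19 = 1.967e-18 J
Step 2: Denominator = N*kB = 88*1.381e-23 = 1.215e-21
Step 3: T = 1.967e-18 / 1.215e-21 = 1618 K

1618


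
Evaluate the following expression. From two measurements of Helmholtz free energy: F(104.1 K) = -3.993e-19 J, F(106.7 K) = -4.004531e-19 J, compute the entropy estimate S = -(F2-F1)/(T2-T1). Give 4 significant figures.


Step 1: dF = F2 - F1 = -4.004531e-19 - (-3.993e-19) = -1.1531e-21 J
Step 2: dT = T2 - T1 = 106.7 - 104.1 = 2.6 K
Step 3: S = -dF/dT = -(-1.1531e-21)/2.6 = 4.435e-22 J/K

4.435e-22


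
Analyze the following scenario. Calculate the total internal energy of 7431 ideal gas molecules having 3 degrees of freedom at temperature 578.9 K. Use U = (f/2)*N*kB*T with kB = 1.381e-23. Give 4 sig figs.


Step 1: f/2 = 3/2 = 1.5
Step 2: N*kB*T = 7431*1.381e-23*578.9 = 5.941e-17
Step 3: U = 1.5 * 5.941e-17 = 8.911e-17 J

8.911e-17


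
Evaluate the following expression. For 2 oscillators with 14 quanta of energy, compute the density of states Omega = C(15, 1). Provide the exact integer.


Step 1: Use binomial coefficient C(15, 1)
Step 2: Numerator = 15! / 14!
Step 3: Denominator = 1!
Step 4: Omega = 15

15


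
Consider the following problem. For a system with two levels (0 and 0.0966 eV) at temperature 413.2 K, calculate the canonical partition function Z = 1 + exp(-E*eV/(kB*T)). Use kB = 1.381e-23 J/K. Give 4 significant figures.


Step 1: Compute beta*E = E*eV/(kB*T) = 0.0966*1.602e-19/(1.381e-23*413.2) = 2.712
Step 2: exp(-beta*E) = exp(-2.712) = 0.06641
Step 3: Z = 1 + 0.06641 = 1.066

1.066


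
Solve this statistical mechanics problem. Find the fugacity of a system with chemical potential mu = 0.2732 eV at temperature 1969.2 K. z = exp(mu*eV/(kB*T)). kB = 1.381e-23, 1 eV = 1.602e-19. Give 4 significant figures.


Step 1: Convert mu to Joules: 0.2732*1.602e-19 = 4.377e-20 J
Step 2: kB*T = 1.381e-23*1969.2 = 2.719e-20 J
Step 3: mu/(kB*T) = 1.609
Step 4: z = exp(1.609) = 5

5


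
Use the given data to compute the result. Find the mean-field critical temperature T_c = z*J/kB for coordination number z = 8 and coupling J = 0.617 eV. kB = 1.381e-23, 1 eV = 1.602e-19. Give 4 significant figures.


Step 1: z*J = 8*0.617 = 4.936 eV
Step 2: Convert to Joules: 4.936*1.602e-19 = 7.907e-19 J
Step 3: T_c = 7.907e-19 / 1.381e-23 = 5.726e+04 K

5.726e+04


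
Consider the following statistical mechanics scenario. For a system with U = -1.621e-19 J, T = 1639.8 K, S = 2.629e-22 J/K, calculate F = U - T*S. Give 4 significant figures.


Step 1: T*S = 1639.8 * 2.629e-22 = 4.311e-19 J
Step 2: F = U - T*S = -1.621e-19 - 4.311e-19
Step 3: F = -5.932e-19 J

-5.932e-19


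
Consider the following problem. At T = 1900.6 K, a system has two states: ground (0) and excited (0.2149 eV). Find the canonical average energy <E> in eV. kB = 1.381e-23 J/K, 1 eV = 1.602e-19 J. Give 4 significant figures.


Step 1: beta*E = 0.2149*1.602e-19/(1.381e-23*1900.6) = 1.312
Step 2: exp(-beta*E) = 0.2694
Step 3: <E> = 0.2149*0.2694/(1+0.2694) = 0.0456 eV

0.0456


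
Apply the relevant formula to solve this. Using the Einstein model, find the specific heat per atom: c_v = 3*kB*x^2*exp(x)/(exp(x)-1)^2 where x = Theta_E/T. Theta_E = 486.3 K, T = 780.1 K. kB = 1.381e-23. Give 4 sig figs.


Step 1: x = Theta_E/T = 486.3/780.1 = 0.6234
Step 2: x^2 = 0.3886
Step 3: exp(x) = 1.865
Step 4: c_v = 3*1.381e-23*0.3886*1.865/(1.865-1)^2 = 4.011e-23

4.011e-23


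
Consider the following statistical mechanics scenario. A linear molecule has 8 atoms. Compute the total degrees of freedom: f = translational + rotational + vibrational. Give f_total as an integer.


Step 1: Translational DOF = 3
Step 2: Rotational DOF (linear) = 2
Step 3: Vibrational DOF = 3*8 - 5 = 19
Step 4: Total = 3 + 2 + 19 = 24

24


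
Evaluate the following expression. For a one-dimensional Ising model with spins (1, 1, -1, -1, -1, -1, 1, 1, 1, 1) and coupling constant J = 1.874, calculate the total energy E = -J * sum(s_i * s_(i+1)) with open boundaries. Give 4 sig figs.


Step 1: Nearest-neighbor products: 1, -1, 1, 1, 1, -1, 1, 1, 1
Step 2: Sum of products = 5
Step 3: E = -1.874 * 5 = -9.37

-9.37


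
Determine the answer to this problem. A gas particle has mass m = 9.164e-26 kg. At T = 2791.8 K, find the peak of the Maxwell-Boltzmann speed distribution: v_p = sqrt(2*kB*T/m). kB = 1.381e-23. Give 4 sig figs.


Step 1: Numerator = 2*kB*T = 2*1.381e-23*2791.8 = 7.711e-20
Step 2: Ratio = 7.711e-20 / 9.164e-26 = 8.414e+05
Step 3: v_p = sqrt(8.414e+05) = 917.3 m/s

917.3


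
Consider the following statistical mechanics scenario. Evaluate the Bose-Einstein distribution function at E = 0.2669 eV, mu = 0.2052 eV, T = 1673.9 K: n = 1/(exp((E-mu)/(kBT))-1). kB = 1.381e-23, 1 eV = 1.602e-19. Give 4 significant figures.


Step 1: (E - mu) = 0.0617 eV
Step 2: x = (E-mu)*eV/(kB*T) = 0.0617*1.602e-19/(1.381e-23*1673.9) = 0.4276
Step 3: exp(x) = 1.534
Step 4: n = 1/(exp(x)-1) = 1.874

1.874


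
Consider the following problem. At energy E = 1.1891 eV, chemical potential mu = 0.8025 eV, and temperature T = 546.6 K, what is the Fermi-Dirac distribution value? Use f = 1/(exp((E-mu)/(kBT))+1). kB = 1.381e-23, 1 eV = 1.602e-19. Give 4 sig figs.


Step 1: (E - mu) = 1.1891 - 0.8025 = 0.3866 eV
Step 2: Convert: (E-mu)*eV = 6.193e-20 J
Step 3: x = (E-mu)*eV/(kB*T) = 8.205
Step 4: f = 1/(exp(8.205)+1) = 0.0002733

0.0002733


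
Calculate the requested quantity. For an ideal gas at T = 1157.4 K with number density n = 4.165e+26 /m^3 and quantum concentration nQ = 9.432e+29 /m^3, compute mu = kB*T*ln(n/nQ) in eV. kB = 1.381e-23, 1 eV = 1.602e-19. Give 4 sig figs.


Step 1: n/nQ = 4.165e+26/9.432e+29 = 0.0004416
Step 2: ln(n/nQ) = -7.725
Step 3: mu = kB*T*ln(n/nQ) = 1.598e-20*-7.725 = -1.235e-19 J
Step 4: Convert to eV: -1.235e-19/1.602e-19 = -0.7708 eV

-0.7708
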